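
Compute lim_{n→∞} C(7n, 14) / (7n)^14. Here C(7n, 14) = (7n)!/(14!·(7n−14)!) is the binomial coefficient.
lim = 1/14! = 1/87178291200

With N = 7n → ∞: C(N, 14) / N^14 = [N(N−1)…(N−13)] / (14! · N^14) = (1/14!) · 1 · (1 − 1/(7n)) · … · (1 − 13/(7n)). Each factor → 1 as N → ∞, so the limit is 1/14! = 1/87178291200.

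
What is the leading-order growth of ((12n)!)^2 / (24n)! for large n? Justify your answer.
((12n)!)^2/(24n)! ~ ((2π·12n)^(1/2) / sqrt(2)) · 2^(−2·12n)  →  0

Write N = 12n. Stirling: N! ~ sqrt(2π N)(N/e)^N and (2N)! ~ sqrt(2π·2N)·(2N/e)^(2N).
  (N!)^2/(2N)! ~ (2π N)^(2/2) (N/e)^(2N) / [sqrt(2π·2N) (2N/e)^(2N)]
     = (2π N)^(2/2) / sqrt(2π·2N) · (N/(2N))^(2N)
     = (2π N)^((2−1)/2) / sqrt(2) · 2^(−2N).
Since 2^2 > 1, the factor 2^(−2N) decays exponentially, so the ratio → 0. Substituting N = 12n gives the stated form.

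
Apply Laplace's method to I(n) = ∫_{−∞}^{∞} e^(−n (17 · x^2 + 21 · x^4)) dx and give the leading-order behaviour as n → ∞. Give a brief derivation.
I(n) ~ sqrt(π/(17n))

φ(x) = 17 · x^2 + 21 · x^4 has its unique global minimum at x* = 0 (since φ'(x) = 34x + 84x^3 = 0 only at x = 0 for real x with both coefficients positive, and φ → ∞ as |x| → ∞). At x* = 0, φ(0) = 0 and φ''(0) = 34. Laplace's method then gives
  I(n) ~ sqrt(2π / (n · φ''(0))) · e^(−n φ(0)) = sqrt(2π / (34n)) = sqrt(π/(17n)).
The 21 · x^4 term contributes only at subleading order (an O(1/n) relative correction).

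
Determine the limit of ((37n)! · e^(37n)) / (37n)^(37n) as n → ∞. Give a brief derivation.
lim = ∞

Stirling: (37n)! ~ sqrt(2π·37n) · (37n/e)^(37n). Hence
  (37n)! · e^(37n) / (37n)^(37n) ~ sqrt(2π·37n) = sqrt(2π·37) · sqrt(n) → ∞.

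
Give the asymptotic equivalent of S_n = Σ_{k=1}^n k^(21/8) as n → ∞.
S_n ~ (8/29) · n^(29/8)

Integral comparison: Σ_{k=1}^n k^(21/8) = ∫_0^n x^(21/8) dx + O(n^(21/8)). The integral is n^(1 + 21/8) / (1 + 21/8) = n^((21+8)/8) / ((21+8)/8) = (8/29) · n^(29/8).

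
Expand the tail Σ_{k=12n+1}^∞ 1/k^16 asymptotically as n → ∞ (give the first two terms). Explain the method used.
Σ_{k>12n} 1/k^16 = 1/(15 · (12n)^15) − 1/(2 · (12n)^16) + O(1/(12n)^17)

Compare to the integral: ∫_{12n}^∞ x^(−16) dx = [−x^(−15)/15]_{12n}^∞ = 1/((16−1)·(12n)^15). The Euler-Maclaurin correction adds −f(12n)/2 = −1/(2·(12n)^16). Euler-Maclaurin then gives
  Σ_{k>12n} 1/k^16 = ∫_{12n}^∞ dx/x^16 − 1/(2·(12n)^16) + O(1/(12n)^17).
(Equivalently this is ζ(16) − Σ_{k≤12n} 1/k^16.)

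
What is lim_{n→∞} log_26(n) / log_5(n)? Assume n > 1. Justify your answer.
lim = ln(5) / ln(26) = log_26(5)

Change of base: log_26(n) = ln n / ln 26 and log_5(n) = ln n / ln 5. The ratio is (ln n / ln 26) · (ln 5 / ln n) = ln 5 / ln 26, a constant independent of n. So the limit is ln 5 / ln 26 = log_26(5).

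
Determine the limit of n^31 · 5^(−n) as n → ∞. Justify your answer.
lim = 0

Exponentials with base > 1 dominate every fixed polynomial: for any fixed c, n^c / 5^n → 0 as n → ∞ (e.g. by the ratio test, or by writing 5^n = e^(n ln 5) and noting e^(n ln 5) / n^c → ∞). Hence n^31 · 5^(−n) = n^31 / 5^n → 0.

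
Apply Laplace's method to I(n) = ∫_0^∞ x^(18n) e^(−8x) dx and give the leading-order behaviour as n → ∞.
I(n) ~ (sqrt(2π·18n) / 8) · (18n/(8e))^(18n)

Write the integrand as exp(18n ln x − 8x) and set f(x) = 18n ln x − 8x. Then f'(x) = 18n/x − 8 = 0 at x* = 18n/8, and f''(x*) = −18n/x*^2 = −8^2/(18n). Laplace's method (interior maximum) gives
  I(n) ~ e^(f(x*)) · sqrt(2π / |f''(x*)|)
        = exp(18n ln(18n/8) − 18n) · sqrt(2π · 18n / 8^2)
        = (18n/8)^(18n) e^(−18n) · sqrt(2π·18n) / 8
        = (sqrt(2π·18n) / 8) · (18n/(8e))^(18n).
This matches Γ(18n+1)/8^(18n+1) with Stirling applied to Γ.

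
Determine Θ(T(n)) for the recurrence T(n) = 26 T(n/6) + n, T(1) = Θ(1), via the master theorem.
T(n) = Θ(n^(log_6 26))

Master theorem: compare f(n) = n to n^(log_6 26) where log_6 26 ≈ 1.818. Since 1 < log_6 26, we have f(n) = O(n^(log_6 26 − ε)) for some ε > 0 — Case 1. Hence T(n) = Θ(n^(log_6 26)).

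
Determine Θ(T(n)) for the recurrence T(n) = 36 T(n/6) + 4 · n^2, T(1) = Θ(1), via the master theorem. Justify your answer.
T(n) = Θ(n^2 log n)

log_6 36 = 2, and f(n) = 4 · n^2 = Θ(n^(log_6 36)). This is Case 2 of the master theorem: T(n) = Θ(f(n) · log n) = Θ(n^2 log n).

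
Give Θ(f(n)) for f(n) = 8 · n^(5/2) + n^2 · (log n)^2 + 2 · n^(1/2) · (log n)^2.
f(n) ∈ Θ(n^(5/2))

Compare the terms by growth order. For large n, n^a · (log n)^b dominates n^a' · (log n)^b' iff a > a', or (a = a' and b > b'). Ranking the 3 terms shows the dominant one is 8 · n^(5/2). Hence f(n) ∈ Θ(n^(5/2)).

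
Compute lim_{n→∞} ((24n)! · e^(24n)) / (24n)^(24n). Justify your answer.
lim = ∞

Stirling: (24n)! ~ sqrt(2π·24n) · (24n/e)^(24n). Hence
  (24n)! · e^(24n) / (24n)^(24n) ~ sqrt(2π·24n) = sqrt(2π·24) · sqrt(n) → ∞.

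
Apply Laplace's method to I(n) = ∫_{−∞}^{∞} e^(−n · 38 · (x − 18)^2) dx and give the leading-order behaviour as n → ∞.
I(n) = sqrt(π/(38n))

Here φ(x) = 38 · (x − 18)^2 has its unique minimum at x* = 18 with φ(x*) = 0 and φ''(x*) = 76. Laplace's method gives
  I(n) ~ e^(−n φ(x*)) · sqrt(2π / (n · φ''(x*))) = sqrt(2π / (76n)) = sqrt(π/(38n)).
This is exact: substituting u = (x − 18)·sqrt(38n) gives I(n) = (1/sqrt(38n)) ∫_{−∞}^{∞} e^(−u^2) du = sqrt(π/(38n)).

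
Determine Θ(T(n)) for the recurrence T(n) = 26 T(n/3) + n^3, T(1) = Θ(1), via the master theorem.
T(n) = Θ(n^3)

log_3 26 ≈ 2.966. f(n) = n^3 dominates n^(log_3 26) since 3 > 2.966, and the regularity condition a·f(n/b) = 26·(n/3)^3 = (26/27)·n^3 ≤ c·f(n) holds with c = 26/27 ≈ 0.963 < 1. So this is Case 3: T(n) = Θ(f(n)) = Θ(n^3).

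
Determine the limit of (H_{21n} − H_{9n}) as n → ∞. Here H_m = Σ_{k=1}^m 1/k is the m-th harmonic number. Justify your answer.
lim = ln(21/9) = ln(7/3)

Euler-Maclaurin gives H_m = ln m + γ + 1/(2m) + O(1/m^2). The γ and O(1/m) terms cancel in the difference:
  H_{21n} − H_{9n} = ln(21n) − ln(9n) + O(1/n) = ln(21/9) + O(1/n).
Hence the limit is ln(21/9) = ln(7/3).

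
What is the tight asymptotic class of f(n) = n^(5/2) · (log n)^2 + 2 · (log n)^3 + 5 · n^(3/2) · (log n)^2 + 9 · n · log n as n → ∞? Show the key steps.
f(n) ∈ Θ(n^(5/2) · (log n)^2)

Compare the terms by growth order. For large n, n^a · (log n)^b dominates n^a' · (log n)^b' iff a > a', or (a = a' and b > b'). Ranking the 4 terms shows the dominant one is n^(5/2) · (log n)^2. Hence f(n) ∈ Θ(n^(5/2) · (log n)^2).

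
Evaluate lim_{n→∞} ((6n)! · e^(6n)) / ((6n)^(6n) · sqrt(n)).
lim = sqrt(2π·6)

Stirling: (6n)! ~ sqrt(2π·6n) · (6n/e)^(6n). Hence
  (6n)! · e^(6n) / (6n)^(6n) ~ sqrt(2π·6n).
Dividing by sqrt(n): sqrt(2π·6n) / sqrt(n) = sqrt(2π·6) · n^((1−1)/2), so the limit is sqrt(2π·6).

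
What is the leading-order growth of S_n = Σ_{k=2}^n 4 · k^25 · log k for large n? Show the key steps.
S_n ~ 2 · n^26 log n / 13 − n^26 / 169

By integral comparison, S_n = ∫_1^n 4 · x^25 · log x dx + O(n^25 · log n). For the integral, ∫ x^25 log x dx = n^26 log n / 26 − n^26/676 (integration by parts). Hence S_n ~ 2 · n^26 log n / 13 − n^26 / 169.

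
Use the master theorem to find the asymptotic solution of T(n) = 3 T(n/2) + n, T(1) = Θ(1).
T(n) = Θ(n^(log_2 3))

Master theorem: compare f(n) = n to n^(log_2 3) where log_2 3 ≈ 1.585. Since 1 < log_2 3, we have f(n) = O(n^(log_2 3 − ε)) for some ε > 0 — Case 1. Hence T(n) = Θ(n^(log_2 3)).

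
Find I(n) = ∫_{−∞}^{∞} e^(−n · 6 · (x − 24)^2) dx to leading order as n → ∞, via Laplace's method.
I(n) = sqrt(π/(6n))

Here φ(x) = 6 · (x − 24)^2 has its unique minimum at x* = 24 with φ(x*) = 0 and φ''(x*) = 12. Laplace's method gives
  I(n) ~ e^(−n φ(x*)) · sqrt(2π / (n · φ''(x*))) = sqrt(2π / (12n)) = sqrt(π/(6n)).
This is exact: substituting u = (x − 24)·sqrt(6n) gives I(n) = (1/sqrt(6n)) ∫_{−∞}^{∞} e^(−u^2) du = sqrt(π/(6n)).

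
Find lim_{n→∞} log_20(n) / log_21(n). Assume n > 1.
lim = ln(21) / ln(20) = log_20(21)

Change of base: log_20(n) = ln n / ln 20 and log_21(n) = ln n / ln 21. The ratio is (ln n / ln 20) · (ln 21 / ln n) = ln 21 / ln 20, a constant independent of n. So the limit is ln 21 / ln 20 = log_20(21).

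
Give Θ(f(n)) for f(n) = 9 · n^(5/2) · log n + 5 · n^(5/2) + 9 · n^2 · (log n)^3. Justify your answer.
f(n) ∈ Θ(n^(5/2) · log n)

Compare the terms by growth order. For large n, n^a · (log n)^b dominates n^a' · (log n)^b' iff a > a', or (a = a' and b > b'). Ranking the 3 terms shows the dominant one is 9 · n^(5/2) · log n. Hence f(n) ∈ Θ(n^(5/2) · log n).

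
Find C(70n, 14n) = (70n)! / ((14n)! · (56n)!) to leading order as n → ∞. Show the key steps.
C(70n, 14n) ~ (3125/256)^(14n) · sqrt(5/(8π·14n))

Write N = 14n. Apply Stirling to each factorial:
  (5N)! ~ sqrt(2π·5N) · (5N/e)^(5N),
  N! ~ sqrt(2π N) · (N/e)^N,
  (4N)! ~ sqrt(2π·4N) · (4N/e)^(4N).
The exponential factors combine to (5N)^(5N) / (N^N · (4N)^(4N)) = 5^(5N)/4^(4N) = (5^5/4^4)^N = (3125/256)^N.
The square-root prefactors combine to sqrt(2π·5N) / (sqrt(2π N)·sqrt(2π·4N)) = sqrt(5 / (2π·4·N)) = sqrt(5/(8π·14n)).
Substituting N = 14n: C(70n, 14n) ~ (3125/256)^(14n) · sqrt(5/(8π·14n)).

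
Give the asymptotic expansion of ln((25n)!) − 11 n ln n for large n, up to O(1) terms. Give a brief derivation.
ln((25n)!) − 11 n ln n = 14 n ln n + 25(ln 25 − 1) n + (1/2) ln(2π·25n) + O(1/n)

Stirling: ln((25n)!) = 25n ln(25n) − 25n + (1/2) ln(2π·25n) + O(1/n).
Expand 25n ln(25n) = 25n (ln n + ln 25) = 25n ln n + 25n ln 25.
Subtract 11n ln n: leading term is (25 − 11) n ln n = 14 n ln n. The next term is 25n ln 25 − 25n = 25(ln 25 − 1) n. Then the (1/2) ln(2π·25n) correction.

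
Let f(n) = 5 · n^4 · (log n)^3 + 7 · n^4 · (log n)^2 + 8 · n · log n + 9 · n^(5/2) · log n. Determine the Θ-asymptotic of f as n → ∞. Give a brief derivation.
f(n) ∈ Θ(n^4 · (log n)^3)

Compare the terms by growth order. For large n, n^a · (log n)^b dominates n^a' · (log n)^b' iff a > a', or (a = a' and b > b'). Ranking the 4 terms shows the dominant one is 5 · n^4 · (log n)^3. Hence f(n) ∈ Θ(n^4 · (log n)^3).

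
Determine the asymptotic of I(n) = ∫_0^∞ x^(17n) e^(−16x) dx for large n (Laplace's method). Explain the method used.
I(n) ~ (sqrt(2π·17n) / 16) · (17n/(16e))^(17n)

Write the integrand as exp(17n ln x − 16x) and set f(x) = 17n ln x − 16x. Then f'(x) = 17n/x − 16 = 0 at x* = 17n/16, and f''(x*) = −17n/x*^2 = −16^2/(17n). Laplace's method (interior maximum) gives
  I(n) ~ e^(f(x*)) · sqrt(2π / |f''(x*)|)
        = exp(17n ln(17n/16) − 17n) · sqrt(2π · 17n / 16^2)
        = (17n/16)^(17n) e^(−17n) · sqrt(2π·17n) / 16
        = (sqrt(2π·17n) / 16) · (17n/(16e))^(17n).
This matches Γ(17n+1)/16^(17n+1) with Stirling applied to Γ.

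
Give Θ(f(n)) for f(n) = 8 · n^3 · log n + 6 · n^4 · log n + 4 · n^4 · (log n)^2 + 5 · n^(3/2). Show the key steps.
f(n) ∈ Θ(n^4 · (log n)^2)

Compare the terms by growth order. For large n, n^a · (log n)^b dominates n^a' · (log n)^b' iff a > a', or (a = a' and b > b'). Ranking the 4 terms shows the dominant one is 4 · n^4 · (log n)^2. Hence f(n) ∈ Θ(n^4 · (log n)^2).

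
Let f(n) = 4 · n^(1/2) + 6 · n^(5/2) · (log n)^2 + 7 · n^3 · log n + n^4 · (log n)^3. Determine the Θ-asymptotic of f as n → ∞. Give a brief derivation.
f(n) ∈ Θ(n^4 · (log n)^3)

Compare the terms by growth order. For large n, n^a · (log n)^b dominates n^a' · (log n)^b' iff a > a', or (a = a' and b > b'). Ranking the 4 terms shows the dominant one is n^4 · (log n)^3. Hence f(n) ∈ Θ(n^4 · (log n)^3).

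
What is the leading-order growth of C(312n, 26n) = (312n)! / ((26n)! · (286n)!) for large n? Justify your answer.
C(312n, 26n) ~ (8916100448256/285311670611)^(26n) · sqrt(6/(11π·26n))

Write N = 26n. Apply Stirling to each factorial:
  (12N)! ~ sqrt(2π·12N) · (12N/e)^(12N),
  N! ~ sqrt(2π N) · (N/e)^N,
  (11N)! ~ sqrt(2π·11N) · (11N/e)^(11N).
The exponential factors combine to (12N)^(12N) / (N^N · (11N)^(11N)) = 12^(12N)/11^(11N) = (12^12/11^11)^N = (8916100448256/285311670611)^N.
The square-root prefactors combine to sqrt(2π·12N) / (sqrt(2π N)·sqrt(2π·11N)) = sqrt(12 / (2π·11·N)) = sqrt(6/(11π·26n)).
Substituting N = 26n: C(312n, 26n) ~ (8916100448256/285311670611)^(26n) · sqrt(6/(11π·26n)).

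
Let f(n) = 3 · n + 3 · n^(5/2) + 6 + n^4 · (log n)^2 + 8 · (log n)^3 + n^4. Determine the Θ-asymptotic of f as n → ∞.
f(n) ∈ Θ(n^4 · (log n)^2)

Compare the terms by growth order. For large n, n^a · (log n)^b dominates n^a' · (log n)^b' iff a > a', or (a = a' and b > b'). Ranking the 6 terms shows the dominant one is n^4 · (log n)^2. Hence f(n) ∈ Θ(n^4 · (log n)^2).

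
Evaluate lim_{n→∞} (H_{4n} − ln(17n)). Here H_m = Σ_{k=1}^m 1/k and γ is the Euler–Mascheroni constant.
lim = ln(4/17) + γ

By Euler-Maclaurin, H_m = ln m + γ + O(1/m). So
  H_{4n} − ln(17n) = ln(4n) + γ − ln(17n) + O(1/n)
                       = ln(4/17) + γ + O(1/n).
Hence the limit is ln(4/17) + γ.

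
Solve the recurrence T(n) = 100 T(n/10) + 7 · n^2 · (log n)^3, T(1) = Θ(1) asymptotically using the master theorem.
T(n) = Θ(n^2 · (log n)^4)

Here log_10 100 = 2 and f(n) = 7 · n^2 · (log n)^3 = Θ(n^(log_10 100) · (log n)^3). This is the extended Case 2 of the master theorem (f matches the critical exponent up to log factors), giving T(n) = Θ(n^(log_10 100) · (log n)^(3+1)) = Θ(n^2 · (log n)^4).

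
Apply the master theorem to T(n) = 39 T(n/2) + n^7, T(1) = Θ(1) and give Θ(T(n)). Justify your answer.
T(n) = Θ(n^7)

log_2 39 ≈ 5.285. f(n) = n^7 dominates n^(log_2 39) since 7 > 5.285, and the regularity condition a·f(n/b) = 39·(n/2)^7 = (39/128)·n^7 ≤ c·f(n) holds with c = 39/128 ≈ 0.305 < 1. So this is Case 3: T(n) = Θ(f(n)) = Θ(n^7).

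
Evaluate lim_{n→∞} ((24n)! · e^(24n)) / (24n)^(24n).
lim = ∞

Stirling: (24n)! ~ sqrt(2π·24n) · (24n/e)^(24n). Hence
  (24n)! · e^(24n) / (24n)^(24n) ~ sqrt(2π·24n) = sqrt(2π·24) · sqrt(n) → ∞.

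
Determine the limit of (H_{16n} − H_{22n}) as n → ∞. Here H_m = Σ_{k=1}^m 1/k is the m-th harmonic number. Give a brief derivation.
lim = ln(16/22) = ln(8/11)

Euler-Maclaurin gives H_m = ln m + γ + 1/(2m) + O(1/m^2). The γ and O(1/m) terms cancel in the difference:
  H_{16n} − H_{22n} = ln(16n) − ln(22n) + O(1/n) = ln(16/22) + O(1/n).
Hence the limit is ln(16/22) = ln(8/11).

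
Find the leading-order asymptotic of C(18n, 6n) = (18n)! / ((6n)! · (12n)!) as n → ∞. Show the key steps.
C(18n, 6n) ~ (27/4)^(6n) · sqrt(3/(4π·6n))

Write N = 6n. Apply Stirling to each factorial:
  (3N)! ~ sqrt(2π·3N) · (3N/e)^(3N),
  N! ~ sqrt(2π N) · (N/e)^N,
  (2N)! ~ sqrt(2π·2N) · (2N/e)^(2N).
The exponential factors combine to (3N)^(3N) / (N^N · (2N)^(2N)) = 3^(3N)/2^(2N) = (3^3/2^2)^N = (27/4)^N.
The square-root prefactors combine to sqrt(2π·3N) / (sqrt(2π N)·sqrt(2π·2N)) = sqrt(3 / (2π·2·N)) = sqrt(3/(4π·6n)).
Substituting N = 6n: C(18n, 6n) ~ (27/4)^(6n) · sqrt(3/(4π·6n)).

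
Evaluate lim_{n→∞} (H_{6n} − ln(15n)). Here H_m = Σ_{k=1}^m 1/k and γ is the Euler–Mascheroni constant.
lim = ln(2/5) + γ

By Euler-Maclaurin, H_m = ln m + γ + O(1/m). So
  H_{6n} − ln(15n) = ln(6n) + γ − ln(15n) + O(1/n)
                       = ln(6/15) + γ + O(1/n).
Hence the limit is ln(6/15) + γ (= ln(2/5)).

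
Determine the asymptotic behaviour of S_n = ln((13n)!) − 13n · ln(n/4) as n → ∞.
S_n ~ 13n · (ln 52 − 1) + O(ln n)

Stirling: ln((13n)!) = 13n ln(13n) − 13n + O(ln n).
  S_n = 13n ln(13n) − 13n − 13n ln(n/4) + O(ln n)
      = 13n ln(13n) − 13n ln n + 13n ln 4 − 13n + O(ln n)
      = 13n ln 13 + 13n ln 4 − 13n + O(ln n)
      = 13n (ln 52 − 1) + O(ln n).
Numerically ln(52) − 1 ≈ 2.9512.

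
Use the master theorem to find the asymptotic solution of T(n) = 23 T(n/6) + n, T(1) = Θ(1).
T(n) = Θ(n^(log_6 23))

Master theorem: compare f(n) = n to n^(log_6 23) where log_6 23 ≈ 1.750. Since 1 < log_6 23, we have f(n) = O(n^(log_6 23 − ε)) for some ε > 0 — Case 1. Hence T(n) = Θ(n^(log_6 23)).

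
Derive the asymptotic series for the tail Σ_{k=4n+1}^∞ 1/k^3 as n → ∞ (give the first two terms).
Σ_{k>4n} 1/k^3 = 1/(2 · (4n)^2) − 1/(2 · (4n)^3) + O(1/(4n)^4)

Compare to the integral: ∫_{4n}^∞ x^(−3) dx = [−x^(−2)/2]_{4n}^∞ = 1/((3−1)·(4n)^2). The Euler-Maclaurin correction adds −f(4n)/2 = −1/(2·(4n)^3). Euler-Maclaurin then gives
  Σ_{k>4n} 1/k^3 = ∫_{4n}^∞ dx/x^3 − 1/(2·(4n)^3) + O(1/(4n)^4).
(Equivalently this is ζ(3) − Σ_{k≤4n} 1/k^3.)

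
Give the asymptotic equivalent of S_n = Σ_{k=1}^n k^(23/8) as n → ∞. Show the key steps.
S_n ~ (8/31) · n^(31/8)

Integral comparison: Σ_{k=1}^n k^(23/8) = ∫_0^n x^(23/8) dx + O(n^(23/8)). The integral is n^(1 + 23/8) / (1 + 23/8) = n^((23+8)/8) / ((23+8)/8) = (8/31) · n^(31/8).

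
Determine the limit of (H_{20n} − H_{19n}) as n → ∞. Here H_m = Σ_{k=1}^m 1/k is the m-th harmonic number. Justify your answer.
lim = ln(20/19)

Euler-Maclaurin gives H_m = ln m + γ + 1/(2m) + O(1/m^2). The γ and O(1/m) terms cancel in the difference:
  H_{20n} − H_{19n} = ln(20n) − ln(19n) + O(1/n) = ln(20/19) + O(1/n).
Hence the limit is ln(20/19).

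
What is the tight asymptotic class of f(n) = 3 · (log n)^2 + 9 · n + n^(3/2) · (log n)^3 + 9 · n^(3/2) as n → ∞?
f(n) ∈ Θ(n^(3/2) · (log n)^3)

Compare the terms by growth order. For large n, n^a · (log n)^b dominates n^a' · (log n)^b' iff a > a', or (a = a' and b > b'). Ranking the 4 terms shows the dominant one is n^(3/2) · (log n)^3. Hence f(n) ∈ Θ(n^(3/2) · (log n)^3).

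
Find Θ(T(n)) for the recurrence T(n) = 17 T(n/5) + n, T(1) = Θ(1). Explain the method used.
T(n) = Θ(n^(log_5 17))

Master theorem: compare f(n) = n to n^(log_5 17) where log_5 17 ≈ 1.760. Since 1 < log_5 17, we have f(n) = O(n^(log_5 17 − ε)) for some ε > 0 — Case 1. Hence T(n) = Θ(n^(log_5 17)).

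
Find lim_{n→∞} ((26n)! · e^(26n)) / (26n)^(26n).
lim = ∞

Stirling: (26n)! ~ sqrt(2π·26n) · (26n/e)^(26n). Hence
  (26n)! · e^(26n) / (26n)^(26n) ~ sqrt(2π·26n) = sqrt(2π·26) · sqrt(n) → ∞.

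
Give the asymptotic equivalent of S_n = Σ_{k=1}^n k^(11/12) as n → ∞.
S_n ~ (12/23) · n^(23/12)

Integral comparison: Σ_{k=1}^n k^(11/12) = ∫_0^n x^(11/12) dx + O(n^(11/12)). The integral is n^(1 + 11/12) / (1 + 11/12) = n^((11+12)/12) / ((11+12)/12) = (12/23) · n^(23/12).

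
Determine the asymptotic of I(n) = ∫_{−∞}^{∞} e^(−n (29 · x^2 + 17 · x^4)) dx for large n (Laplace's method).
I(n) ~ sqrt(π/(29n))

φ(x) = 29 · x^2 + 17 · x^4 has its unique global minimum at x* = 0 (since φ'(x) = 58x + 68x^3 = 0 only at x = 0 for real x with both coefficients positive, and φ → ∞ as |x| → ∞). At x* = 0, φ(0) = 0 and φ''(0) = 58. Laplace's method then gives
  I(n) ~ sqrt(2π / (n · φ''(0))) · e^(−n φ(0)) = sqrt(2π / (58n)) = sqrt(π/(29n)).
The 17 · x^4 term contributes only at subleading order (an O(1/n) relative correction).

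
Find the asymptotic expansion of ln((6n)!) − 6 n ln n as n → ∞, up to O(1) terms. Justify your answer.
ln((6n)!) − 6 n ln n = 6(ln 6 − 1) n + (1/2) ln(2π·6n) + O(1/n)

Stirling: ln((6n)!) = 6n ln(6n) − 6n + (1/2) ln(2π·6n) + O(1/n).
Since 6n ln(6n) = 6n ln n + 6n ln 6, subtracting 6n ln n cancels the n ln n term exactly. What remains is 6(ln 6 − 1) n + (1/2) ln(2π·6n) + O(1/n).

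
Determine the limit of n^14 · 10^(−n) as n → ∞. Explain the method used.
lim = 0

Exponentials with base > 1 dominate every fixed polynomial: for any fixed c, n^c / 10^n → 0 as n → ∞ (e.g. by the ratio test, or by writing 10^n = e^(n ln 10) and noting e^(n ln 10) / n^c → ∞). Hence n^14 · 10^(−n) = n^14 / 10^n → 0.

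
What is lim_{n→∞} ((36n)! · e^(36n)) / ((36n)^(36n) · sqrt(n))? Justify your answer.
lim = sqrt(2π·36)

Stirling: (36n)! ~ sqrt(2π·36n) · (36n/e)^(36n). Hence
  (36n)! · e^(36n) / (36n)^(36n) ~ sqrt(2π·36n).
Dividing by sqrt(n): sqrt(2π·36n) / sqrt(n) = sqrt(2π·36) · n^((1−1)/2), so the limit is sqrt(2π·36).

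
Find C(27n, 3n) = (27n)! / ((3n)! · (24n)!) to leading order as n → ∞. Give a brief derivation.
C(27n, 3n) ~ (387420489/16777216)^(3n) · sqrt(9/(16π·3n))

Write N = 3n. Apply Stirling to each factorial:
  (9N)! ~ sqrt(2π·9N) · (9N/e)^(9N),
  N! ~ sqrt(2π N) · (N/e)^N,
  (8N)! ~ sqrt(2π·8N) · (8N/e)^(8N).
The exponential factors combine to (9N)^(9N) / (N^N · (8N)^(8N)) = 9^(9N)/8^(8N) = (9^9/8^8)^N = (387420489/16777216)^N.
The square-root prefactors combine to sqrt(2π·9N) / (sqrt(2π N)·sqrt(2π·8N)) = sqrt(9 / (2π·8·N)) = sqrt(9/(16π·3n)).
Substituting N = 3n: C(27n, 3n) ~ (387420489/16777216)^(3n) · sqrt(9/(16π·3n)).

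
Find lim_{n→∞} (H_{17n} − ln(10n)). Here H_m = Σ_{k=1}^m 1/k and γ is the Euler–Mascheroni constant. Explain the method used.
lim = ln(17/10) + γ

By Euler-Maclaurin, H_m = ln m + γ + O(1/m). So
  H_{17n} − ln(10n) = ln(17n) + γ − ln(10n) + O(1/n)
                       = ln(17/10) + γ + O(1/n).
Hence the limit is ln(17/10) + γ.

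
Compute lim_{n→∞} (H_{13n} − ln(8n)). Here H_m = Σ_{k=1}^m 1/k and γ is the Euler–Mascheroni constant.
lim = ln(13/8) + γ

By Euler-Maclaurin, H_m = ln m + γ + O(1/m). So
  H_{13n} − ln(8n) = ln(13n) + γ − ln(8n) + O(1/n)
                       = ln(13/8) + γ + O(1/n).
Hence the limit is ln(13/8) + γ.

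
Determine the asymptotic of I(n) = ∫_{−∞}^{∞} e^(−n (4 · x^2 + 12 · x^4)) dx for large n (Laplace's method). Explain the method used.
I(n) ~ sqrt(π/(4n))

φ(x) = 4 · x^2 + 12 · x^4 has its unique global minimum at x* = 0 (since φ'(x) = 8x + 48x^3 = 0 only at x = 0 for real x with both coefficients positive, and φ → ∞ as |x| → ∞). At x* = 0, φ(0) = 0 and φ''(0) = 8. Laplace's method then gives
  I(n) ~ sqrt(2π / (n · φ''(0))) · e^(−n φ(0)) = sqrt(2π / (8n)) = sqrt(π/(4n)).
The 12 · x^4 term contributes only at subleading order (an O(1/n) relative correction).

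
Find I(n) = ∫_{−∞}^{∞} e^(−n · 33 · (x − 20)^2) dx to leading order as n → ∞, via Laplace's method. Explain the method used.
I(n) = sqrt(π/(33n))

Here φ(x) = 33 · (x − 20)^2 has its unique minimum at x* = 20 with φ(x*) = 0 and φ''(x*) = 66. Laplace's method gives
  I(n) ~ e^(−n φ(x*)) · sqrt(2π / (n · φ''(x*))) = sqrt(2π / (66n)) = sqrt(π/(33n)).
This is exact: substituting u = (x − 20)·sqrt(33n) gives I(n) = (1/sqrt(33n)) ∫_{−∞}^{∞} e^(−u^2) du = sqrt(π/(33n)).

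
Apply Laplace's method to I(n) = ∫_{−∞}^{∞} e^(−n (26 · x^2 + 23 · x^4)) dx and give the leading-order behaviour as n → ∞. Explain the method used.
I(n) ~ sqrt(π/(26n))

φ(x) = 26 · x^2 + 23 · x^4 has its unique global minimum at x* = 0 (since φ'(x) = 52x + 92x^3 = 0 only at x = 0 for real x with both coefficients positive, and φ → ∞ as |x| → ∞). At x* = 0, φ(0) = 0 and φ''(0) = 52. Laplace's method then gives
  I(n) ~ sqrt(2π / (n · φ''(0))) · e^(−n φ(0)) = sqrt(2π / (52n)) = sqrt(π/(26n)).
The 23 · x^4 term contributes only at subleading order (an O(1/n) relative correction).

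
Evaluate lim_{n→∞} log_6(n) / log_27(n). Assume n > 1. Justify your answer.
lim = ln(27) / ln(6) = log_6(27)

Change of base: log_6(n) = ln n / ln 6 and log_27(n) = ln n / ln 27. The ratio is (ln n / ln 6) · (ln 27 / ln n) = ln 27 / ln 6, a constant independent of n. So the limit is ln 27 / ln 6 = log_6(27).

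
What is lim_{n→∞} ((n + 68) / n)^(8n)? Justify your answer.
lim = e^544

Rewrite as (1 + 68/n)^(8n). By the standard limit (1 + x/n)^n → e^x, we have (1 + 68/n)^n → e^68, and raising to the 8th power gives e^544.
More precisely, ln[(1 + 68/n)^(8n)] = 8n · ln(1 + 68/n) = 8n · (68/n + O(1/n^2)) = 544 + O(1/n) → 544.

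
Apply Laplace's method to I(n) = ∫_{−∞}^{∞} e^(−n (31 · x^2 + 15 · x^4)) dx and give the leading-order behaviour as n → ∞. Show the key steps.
I(n) ~ sqrt(π/(31n))

φ(x) = 31 · x^2 + 15 · x^4 has its unique global minimum at x* = 0 (since φ'(x) = 62x + 60x^3 = 0 only at x = 0 for real x with both coefficients positive, and φ → ∞ as |x| → ∞). At x* = 0, φ(0) = 0 and φ''(0) = 62. Laplace's method then gives
  I(n) ~ sqrt(2π / (n · φ''(0))) · e^(−n φ(0)) = sqrt(2π / (62n)) = sqrt(π/(31n)).
The 15 · x^4 term contributes only at subleading order (an O(1/n) relative correction).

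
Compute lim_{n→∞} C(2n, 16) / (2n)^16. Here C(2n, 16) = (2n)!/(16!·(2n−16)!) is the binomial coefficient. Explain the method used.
lim = 1/16! = 1/20922789888000

With N = 2n → ∞: C(N, 16) / N^16 = [N(N−1)…(N−15)] / (16! · N^16) = (1/16!) · 1 · (1 − 1/(2n)) · … · (1 − 15/(2n)). Each factor → 1 as N → ∞, so the limit is 1/16! = 1/20922789888000.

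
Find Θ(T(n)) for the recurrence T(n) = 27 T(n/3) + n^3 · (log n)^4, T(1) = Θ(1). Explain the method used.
T(n) = Θ(n^3 · (log n)^5)

Here log_3 27 = 3 and f(n) = n^3 · (log n)^4 = Θ(n^(log_3 27) · (log n)^4). This is the extended Case 2 of the master theorem (f matches the critical exponent up to log factors), giving T(n) = Θ(n^(log_3 27) · (log n)^(4+1)) = Θ(n^3 · (log n)^5).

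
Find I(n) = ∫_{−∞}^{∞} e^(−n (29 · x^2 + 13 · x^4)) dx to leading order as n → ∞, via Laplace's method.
I(n) ~ sqrt(π/(29n))

φ(x) = 29 · x^2 + 13 · x^4 has its unique global minimum at x* = 0 (since φ'(x) = 58x + 52x^3 = 0 only at x = 0 for real x with both coefficients positive, and φ → ∞ as |x| → ∞). At x* = 0, φ(0) = 0 and φ''(0) = 58. Laplace's method then gives
  I(n) ~ sqrt(2π / (n · φ''(0))) · e^(−n φ(0)) = sqrt(2π / (58n)) = sqrt(π/(29n)).
The 13 · x^4 term contributes only at subleading order (an O(1/n) relative correction).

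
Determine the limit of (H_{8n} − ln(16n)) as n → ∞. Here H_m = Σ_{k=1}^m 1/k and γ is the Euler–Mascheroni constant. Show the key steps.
lim = −ln 2 + γ

By Euler-Maclaurin, H_m = ln m + γ + O(1/m). So
  H_{8n} − ln(16n) = ln(8n) + γ − ln(16n) + O(1/n)
                       = ln(8/16) + γ + O(1/n).
Hence the limit is ln(8/16) + γ (= −ln 2).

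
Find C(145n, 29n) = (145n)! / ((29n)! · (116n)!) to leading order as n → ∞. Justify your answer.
C(145n, 29n) ~ (3125/256)^(29n) · sqrt(5/(8π·29n))

Write N = 29n. Apply Stirling to each factorial:
  (5N)! ~ sqrt(2π·5N) · (5N/e)^(5N),
  N! ~ sqrt(2π N) · (N/e)^N,
  (4N)! ~ sqrt(2π·4N) · (4N/e)^(4N).
The exponential factors combine to (5N)^(5N) / (N^N · (4N)^(4N)) = 5^(5N)/4^(4N) = (5^5/4^4)^N = (3125/256)^N.
The square-root prefactors combine to sqrt(2π·5N) / (sqrt(2π N)·sqrt(2π·4N)) = sqrt(5 / (2π·4·N)) = sqrt(5/(8π·29n)).
Substituting N = 29n: C(145n, 29n) ~ (3125/256)^(29n) · sqrt(5/(8π·29n)).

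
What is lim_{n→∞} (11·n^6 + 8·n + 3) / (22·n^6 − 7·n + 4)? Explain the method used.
lim = 11/22 = 1/2

For large n the leading n^6 terms dominate both numerator and denominator. Dividing top and bottom by n^6, every other term tends to 0, leaving 11/22 = 1/2.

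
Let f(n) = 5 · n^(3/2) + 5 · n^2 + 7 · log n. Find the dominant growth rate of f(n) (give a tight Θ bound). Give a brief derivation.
f(n) ∈ Θ(n^2)

Compare the terms by growth order. For large n, n^a · (log n)^b dominates n^a' · (log n)^b' iff a > a', or (a = a' and b > b'). Ranking the 3 terms shows the dominant one is 5 · n^2. Hence f(n) ∈ Θ(n^2).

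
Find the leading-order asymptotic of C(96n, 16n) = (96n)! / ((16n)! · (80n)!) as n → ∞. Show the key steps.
C(96n, 16n) ~ (46656/3125)^(16n) · sqrt(3/(5π·16n))

Write N = 16n. Apply Stirling to each factorial:
  (6N)! ~ sqrt(2π·6N) · (6N/e)^(6N),
  N! ~ sqrt(2π N) · (N/e)^N,
  (5N)! ~ sqrt(2π·5N) · (5N/e)^(5N).
The exponential factors combine to (6N)^(6N) / (N^N · (5N)^(5N)) = 6^(6N)/5^(5N) = (6^6/5^5)^N = (46656/3125)^N.
The square-root prefactors combine to sqrt(2π·6N) / (sqrt(2π N)·sqrt(2π·5N)) = sqrt(6 / (2π·5·N)) = sqrt(3/(5π·16n)).
Substituting N = 16n: C(96n, 16n) ~ (46656/3125)^(16n) · sqrt(3/(5π·16n)).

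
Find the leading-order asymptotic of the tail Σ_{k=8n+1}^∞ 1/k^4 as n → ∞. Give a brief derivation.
Σ_{k>8n} 1/k^4 ~ 1/(3 · (8n)^3)

Compare to the integral: ∫_{8n}^∞ x^(−4) dx = [−x^(−3)/3]_{8n}^∞ = 1/((4−1)·(8n)^3). Euler-Maclaurin then gives
  Σ_{k>8n} 1/k^4 = ∫_{8n}^∞ dx/x^4 − 1/(2·(8n)^4) + O(1/(8n)^5).
(Equivalently this is ζ(4) − Σ_{k≤8n} 1/k^4.)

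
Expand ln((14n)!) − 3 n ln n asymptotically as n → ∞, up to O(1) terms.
ln((14n)!) − 3 n ln n = 11 n ln n + 14(ln 14 − 1) n + (1/2) ln(2π·14n) + O(1/n)

Stirling: ln((14n)!) = 14n ln(14n) − 14n + (1/2) ln(2π·14n) + O(1/n).
Expand 14n ln(14n) = 14n (ln n + ln 14) = 14n ln n + 14n ln 14.
Subtract 3n ln n: leading term is (14 − 3) n ln n = 11 n ln n. The next term is 14n ln 14 − 14n = 14(ln 14 − 1) n. Then the (1/2) ln(2π·14n) correction.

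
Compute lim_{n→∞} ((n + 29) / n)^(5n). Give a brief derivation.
lim = e^145

Rewrite as (1 + 29/n)^(5n). By the standard limit (1 + x/n)^n → e^x, we have (1 + 29/n)^n → e^29, and raising to the 5th power gives e^145.
More precisely, ln[(1 + 29/n)^(5n)] = 5n · ln(1 + 29/n) = 5n · (29/n + O(1/n^2)) = 145 + O(1/n) → 145.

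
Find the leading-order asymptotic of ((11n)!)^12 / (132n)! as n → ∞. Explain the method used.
((11n)!)^12/(132n)! ~ ((2π·11n)^(11/2) / sqrt(12)) · 12^(−12·11n)  →  0

Write N = 11n. Stirling: N! ~ sqrt(2π N)(N/e)^N and (12N)! ~ sqrt(2π·12N)·(12N/e)^(12N).
  (N!)^12/(12N)! ~ (2π N)^(12/2) (N/e)^(12N) / [sqrt(2π·12N) (12N/e)^(12N)]
     = (2π N)^(12/2) / sqrt(2π·12N) · (N/(12N))^(12N)
     = (2π N)^((12−1)/2) / sqrt(12) · 12^(−12N).
Since 12^12 > 1, the factor 12^(−12N) decays exponentially, so the ratio → 0. Substituting N = 11n gives the stated form.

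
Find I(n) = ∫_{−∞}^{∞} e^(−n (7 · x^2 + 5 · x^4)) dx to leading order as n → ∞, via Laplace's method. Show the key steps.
I(n) ~ sqrt(π/(7n))

φ(x) = 7 · x^2 + 5 · x^4 has its unique global minimum at x* = 0 (since φ'(x) = 14x + 20x^3 = 0 only at x = 0 for real x with both coefficients positive, and φ → ∞ as |x| → ∞). At x* = 0, φ(0) = 0 and φ''(0) = 14. Laplace's method then gives
  I(n) ~ sqrt(2π / (n · φ''(0))) · e^(−n φ(0)) = sqrt(2π / (14n)) = sqrt(π/(7n)).
The 5 · x^4 term contributes only at subleading order (an O(1/n) relative correction).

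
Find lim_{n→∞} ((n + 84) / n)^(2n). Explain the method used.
lim = e^168

Rewrite as (1 + 84/n)^(2n). By the standard limit (1 + x/n)^n → e^x, we have (1 + 84/n)^n → e^84, and raising to the 2nd power gives e^168.
More precisely, ln[(1 + 84/n)^(2n)] = 2n · ln(1 + 84/n) = 2n · (84/n + O(1/n^2)) = 168 + O(1/n) → 168.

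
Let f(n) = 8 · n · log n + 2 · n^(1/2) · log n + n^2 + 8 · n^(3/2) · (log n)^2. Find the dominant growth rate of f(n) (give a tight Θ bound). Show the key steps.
f(n) ∈ Θ(n^2)

Compare the terms by growth order. For large n, n^a · (log n)^b dominates n^a' · (log n)^b' iff a > a', or (a = a' and b > b'). Ranking the 4 terms shows the dominant one is n^2. Hence f(n) ∈ Θ(n^2).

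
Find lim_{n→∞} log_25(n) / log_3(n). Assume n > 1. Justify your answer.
lim = ln(3) / ln(25) = log_25(3)

Change of base: log_25(n) = ln n / ln 25 and log_3(n) = ln n / ln 3. The ratio is (ln n / ln 25) · (ln 3 / ln n) = ln 3 / ln 25, a constant independent of n. So the limit is ln 3 / ln 25 = log_25(3).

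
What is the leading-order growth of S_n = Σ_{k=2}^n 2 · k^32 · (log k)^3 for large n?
S_n ~ 2 · n^33 · (log n)^3 / 33

By integral comparison, S_n = ∫_1^n 2 · x^32 · (log x)^3 dx + O(n^32 · (log n)^3). For the integral, the leading term of ∫_1^n x^32 (log x)^3 dx is n^33/33 · (log n)^3 (by repeated integration by parts; each step lowers the log-exponent and produces a relatively O(1/log n) correction). Hence S_n ~ 2 · n^33 · (log n)^3 / 33.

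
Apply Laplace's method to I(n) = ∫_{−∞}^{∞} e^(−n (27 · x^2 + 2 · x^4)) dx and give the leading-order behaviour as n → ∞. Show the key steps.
I(n) ~ sqrt(π/(27n))

φ(x) = 27 · x^2 + 2 · x^4 has its unique global minimum at x* = 0 (since φ'(x) = 54x + 8x^3 = 0 only at x = 0 for real x with both coefficients positive, and φ → ∞ as |x| → ∞). At x* = 0, φ(0) = 0 and φ''(0) = 54. Laplace's method then gives
  I(n) ~ sqrt(2π / (n · φ''(0))) · e^(−n φ(0)) = sqrt(2π / (54n)) = sqrt(π/(27n)).
The 2 · x^4 term contributes only at subleading order (an O(1/n) relative correction).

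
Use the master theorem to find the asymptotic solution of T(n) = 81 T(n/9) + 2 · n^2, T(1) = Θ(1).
T(n) = Θ(n^2 log n)

log_9 81 = 2, and f(n) = 2 · n^2 = Θ(n^(log_9 81)). This is Case 2 of the master theorem: T(n) = Θ(f(n) · log n) = Θ(n^2 log n).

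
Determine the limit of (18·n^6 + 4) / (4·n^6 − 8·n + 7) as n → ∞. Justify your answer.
lim = 18/4 = 9/2

For large n the leading n^6 terms dominate both numerator and denominator. Dividing top and bottom by n^6, every other term tends to 0, leaving 18/4 = 9/2.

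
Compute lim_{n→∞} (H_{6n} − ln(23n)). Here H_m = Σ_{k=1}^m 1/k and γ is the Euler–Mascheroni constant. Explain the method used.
lim = ln(6/23) + γ

By Euler-Maclaurin, H_m = ln m + γ + O(1/m). So
  H_{6n} − ln(23n) = ln(6n) + γ − ln(23n) + O(1/n)
                       = ln(6/23) + γ + O(1/n).
Hence the limit is ln(6/23) + γ.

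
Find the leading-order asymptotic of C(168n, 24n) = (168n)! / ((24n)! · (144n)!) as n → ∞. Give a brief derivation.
C(168n, 24n) ~ (823543/46656)^(24n) · sqrt(7/(12π·24n))

Write N = 24n. Apply Stirling to each factorial:
  (7N)! ~ sqrt(2π·7N) · (7N/e)^(7N),
  N! ~ sqrt(2π N) · (N/e)^N,
  (6N)! ~ sqrt(2π·6N) · (6N/e)^(6N).
The exponential factors combine to (7N)^(7N) / (N^N · (6N)^(6N)) = 7^(7N)/6^(6N) = (7^7/6^6)^N = (823543/46656)^N.
The square-root prefactors combine to sqrt(2π·7N) / (sqrt(2π N)·sqrt(2π·6N)) = sqrt(7 / (2π·6·N)) = sqrt(7/(12π·24n)).
Substituting N = 24n: C(168n, 24n) ~ (823543/46656)^(24n) · sqrt(7/(12π·24n)).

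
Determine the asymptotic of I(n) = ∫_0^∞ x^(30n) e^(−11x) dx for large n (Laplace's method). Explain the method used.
I(n) ~ (sqrt(2π·30n) / 11) · (30n/(11e))^(30n)

Write the integrand as exp(30n ln x − 11x) and set f(x) = 30n ln x − 11x. Then f'(x) = 30n/x − 11 = 0 at x* = 30n/11, and f''(x*) = −30n/x*^2 = −11^2/(30n). Laplace's method (interior maximum) gives
  I(n) ~ e^(f(x*)) · sqrt(2π / |f''(x*)|)
        = exp(30n ln(30n/11) − 30n) · sqrt(2π · 30n / 11^2)
        = (30n/11)^(30n) e^(−30n) · sqrt(2π·30n) / 11
        = (sqrt(2π·30n) / 11) · (30n/(11e))^(30n).
This matches Γ(30n+1)/11^(30n+1) with Stirling applied to Γ.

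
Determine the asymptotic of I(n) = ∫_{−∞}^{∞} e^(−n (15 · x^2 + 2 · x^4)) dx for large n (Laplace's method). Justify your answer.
I(n) ~ sqrt(π/(15n))

φ(x) = 15 · x^2 + 2 · x^4 has its unique global minimum at x* = 0 (since φ'(x) = 30x + 8x^3 = 0 only at x = 0 for real x with both coefficients positive, and φ → ∞ as |x| → ∞). At x* = 0, φ(0) = 0 and φ''(0) = 30. Laplace's method then gives
  I(n) ~ sqrt(2π / (n · φ''(0))) · e^(−n φ(0)) = sqrt(2π / (30n)) = sqrt(π/(15n)).
The 2 · x^4 term contributes only at subleading order (an O(1/n) relative correction).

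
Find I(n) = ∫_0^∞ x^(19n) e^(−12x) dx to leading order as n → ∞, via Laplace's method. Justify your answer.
I(n) ~ (sqrt(2π·19n) / 12) · (19n/(12e))^(19n)

Write the integrand as exp(19n ln x − 12x) and set f(x) = 19n ln x − 12x. Then f'(x) = 19n/x − 12 = 0 at x* = 19n/12, and f''(x*) = −19n/x*^2 = −12^2/(19n). Laplace's method (interior maximum) gives
  I(n) ~ e^(f(x*)) · sqrt(2π / |f''(x*)|)
        = exp(19n ln(19n/12) − 19n) · sqrt(2π · 19n / 12^2)
        = (19n/12)^(19n) e^(−19n) · sqrt(2π·19n) / 12
        = (sqrt(2π·19n) / 12) · (19n/(12e))^(19n).
This matches Γ(19n+1)/12^(19n+1) with Stirling applied to Γ.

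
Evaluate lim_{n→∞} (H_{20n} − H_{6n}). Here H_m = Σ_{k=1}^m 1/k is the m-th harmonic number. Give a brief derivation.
lim = ln(20/6) = ln(10/3)

Euler-Maclaurin gives H_m = ln m + γ + 1/(2m) + O(1/m^2). The γ and O(1/m) terms cancel in the difference:
  H_{20n} − H_{6n} = ln(20n) − ln(6n) + O(1/n) = ln(20/6) + O(1/n).
Hence the limit is ln(20/6) = ln(10/3).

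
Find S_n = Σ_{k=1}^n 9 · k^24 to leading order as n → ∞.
S_n ~ 9 · n^25 / 25

By integral comparison (Euler-Maclaurin), Σ_{k=1}^n 9 · k^24 = 9 · ∫_0^n x^24 dx + O(n^24) = 9 · n^25/25 + O(n^24). (Equivalently, Faulhaber's formula gives the same leading term.)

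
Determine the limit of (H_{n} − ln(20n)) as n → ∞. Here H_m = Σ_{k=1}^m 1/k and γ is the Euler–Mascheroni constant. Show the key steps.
lim = −ln 20 + γ

By Euler-Maclaurin, H_m = ln m + γ + O(1/m). So
  H_{n} − ln(20n) = ln(n) + γ − ln(20n) + O(1/n)
                       = ln(1/20) + γ + O(1/n).
Hence the limit is ln(1/20) + γ.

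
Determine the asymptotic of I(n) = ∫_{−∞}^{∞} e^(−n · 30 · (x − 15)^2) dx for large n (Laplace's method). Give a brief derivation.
I(n) = sqrt(π/(30n))

Here φ(x) = 30 · (x − 15)^2 has its unique minimum at x* = 15 with φ(x*) = 0 and φ''(x*) = 60. Laplace's method gives
  I(n) ~ e^(−n φ(x*)) · sqrt(2π / (n · φ''(x*))) = sqrt(2π / (60n)) = sqrt(π/(30n)).
This is exact: substituting u = (x − 15)·sqrt(30n) gives I(n) = (1/sqrt(30n)) ∫_{−∞}^{∞} e^(−u^2) du = sqrt(π/(30n)).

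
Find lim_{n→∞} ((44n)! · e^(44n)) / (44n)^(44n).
lim = ∞

Stirling: (44n)! ~ sqrt(2π·44n) · (44n/e)^(44n). Hence
  (44n)! · e^(44n) / (44n)^(44n) ~ sqrt(2π·44n) = sqrt(2π·44) · sqrt(n) → ∞.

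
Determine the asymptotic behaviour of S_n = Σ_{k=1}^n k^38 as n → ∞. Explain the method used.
S_n ~ n^39 / 39

By integral comparison (Euler-Maclaurin), Σ_{k=1}^n k^38 = ∫_0^n x^38 dx + O(n^38) = n^39/39 + O(n^38). (Equivalently, Faulhaber's formula gives the same leading term.)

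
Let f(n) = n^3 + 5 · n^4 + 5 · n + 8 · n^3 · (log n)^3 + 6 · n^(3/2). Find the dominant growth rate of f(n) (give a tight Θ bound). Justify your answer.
f(n) ∈ Θ(n^4)

Compare the terms by growth order. For large n, n^a · (log n)^b dominates n^a' · (log n)^b' iff a > a', or (a = a' and b > b'). Ranking the 5 terms shows the dominant one is 5 · n^4. Hence f(n) ∈ Θ(n^4).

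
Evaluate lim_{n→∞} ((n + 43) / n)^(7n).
lim = e^301

Rewrite as (1 + 43/n)^(7n). By the standard limit (1 + x/n)^n → e^x, we have (1 + 43/n)^n → e^43, and raising to the 7th power gives e^301.
More precisely, ln[(1 + 43/n)^(7n)] = 7n · ln(1 + 43/n) = 7n · (43/n + O(1/n^2)) = 301 + O(1/n) → 301.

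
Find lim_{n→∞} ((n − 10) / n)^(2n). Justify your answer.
lim = e^(−20)

Rewrite as (1 − 10/n)^(2n). By the standard limit (1 + x/n)^n → e^x, we have (1 − 10/n)^n → e^(−10), and raising to the 2nd power gives e^(−20).
More precisely, ln[(1 − 10/n)^(2n)] = 2n · ln(1 − 10/n) = 2n · (-10/n + O(1/n^2)) = -20 + O(1/n) → -20.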